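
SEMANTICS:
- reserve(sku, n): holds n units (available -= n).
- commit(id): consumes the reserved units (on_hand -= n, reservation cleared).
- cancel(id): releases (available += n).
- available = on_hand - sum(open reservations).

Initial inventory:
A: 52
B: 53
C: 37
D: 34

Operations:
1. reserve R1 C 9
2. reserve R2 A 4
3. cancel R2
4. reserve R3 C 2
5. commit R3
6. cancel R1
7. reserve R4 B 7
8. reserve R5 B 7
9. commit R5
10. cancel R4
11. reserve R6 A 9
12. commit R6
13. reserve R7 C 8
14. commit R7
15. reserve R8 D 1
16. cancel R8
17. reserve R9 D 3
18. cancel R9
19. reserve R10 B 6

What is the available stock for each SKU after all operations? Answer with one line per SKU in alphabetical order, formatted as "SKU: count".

Answer: A: 43
B: 40
C: 27
D: 34

Derivation:
Step 1: reserve R1 C 9 -> on_hand[A=52 B=53 C=37 D=34] avail[A=52 B=53 C=28 D=34] open={R1}
Step 2: reserve R2 A 4 -> on_hand[A=52 B=53 C=37 D=34] avail[A=48 B=53 C=28 D=34] open={R1,R2}
Step 3: cancel R2 -> on_hand[A=52 B=53 C=37 D=34] avail[A=52 B=53 C=28 D=34] open={R1}
Step 4: reserve R3 C 2 -> on_hand[A=52 B=53 C=37 D=34] avail[A=52 B=53 C=26 D=34] open={R1,R3}
Step 5: commit R3 -> on_hand[A=52 B=53 C=35 D=34] avail[A=52 B=53 C=26 D=34] open={R1}
Step 6: cancel R1 -> on_hand[A=52 B=53 C=35 D=34] avail[A=52 B=53 C=35 D=34] open={}
Step 7: reserve R4 B 7 -> on_hand[A=52 B=53 C=35 D=34] avail[A=52 B=46 C=35 D=34] open={R4}
Step 8: reserve R5 B 7 -> on_hand[A=52 B=53 C=35 D=34] avail[A=52 B=39 C=35 D=34] open={R4,R5}
Step 9: commit R5 -> on_hand[A=52 B=46 C=35 D=34] avail[A=52 B=39 C=35 D=34] open={R4}
Step 10: cancel R4 -> on_hand[A=52 B=46 C=35 D=34] avail[A=52 B=46 C=35 D=34] open={}
Step 11: reserve R6 A 9 -> on_hand[A=52 B=46 C=35 D=34] avail[A=43 B=46 C=35 D=34] open={R6}
Step 12: commit R6 -> on_hand[A=43 B=46 C=35 D=34] avail[A=43 B=46 C=35 D=34] open={}
Step 13: reserve R7 C 8 -> on_hand[A=43 B=46 C=35 D=34] avail[A=43 B=46 C=27 D=34] open={R7}
Step 14: commit R7 -> on_hand[A=43 B=46 C=27 D=34] avail[A=43 B=46 C=27 D=34] open={}
Step 15: reserve R8 D 1 -> on_hand[A=43 B=46 C=27 D=34] avail[A=43 B=46 C=27 D=33] open={R8}
Step 16: cancel R8 -> on_hand[A=43 B=46 C=27 D=34] avail[A=43 B=46 C=27 D=34] open={}
Step 17: reserve R9 D 3 -> on_hand[A=43 B=46 C=27 D=34] avail[A=43 B=46 C=27 D=31] open={R9}
Step 18: cancel R9 -> on_hand[A=43 B=46 C=27 D=34] avail[A=43 B=46 C=27 D=34] open={}
Step 19: reserve R10 B 6 -> on_hand[A=43 B=46 C=27 D=34] avail[A=43 B=40 C=27 D=34] open={R10}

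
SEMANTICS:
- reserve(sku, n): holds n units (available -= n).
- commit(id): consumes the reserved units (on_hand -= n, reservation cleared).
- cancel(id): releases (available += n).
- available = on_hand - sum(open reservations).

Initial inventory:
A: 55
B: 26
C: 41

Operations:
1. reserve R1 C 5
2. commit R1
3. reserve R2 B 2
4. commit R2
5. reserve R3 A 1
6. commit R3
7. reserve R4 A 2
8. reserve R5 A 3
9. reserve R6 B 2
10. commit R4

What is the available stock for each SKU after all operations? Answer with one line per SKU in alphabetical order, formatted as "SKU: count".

Answer: A: 49
B: 22
C: 36

Derivation:
Step 1: reserve R1 C 5 -> on_hand[A=55 B=26 C=41] avail[A=55 B=26 C=36] open={R1}
Step 2: commit R1 -> on_hand[A=55 B=26 C=36] avail[A=55 B=26 C=36] open={}
Step 3: reserve R2 B 2 -> on_hand[A=55 B=26 C=36] avail[A=55 B=24 C=36] open={R2}
Step 4: commit R2 -> on_hand[A=55 B=24 C=36] avail[A=55 B=24 C=36] open={}
Step 5: reserve R3 A 1 -> on_hand[A=55 B=24 C=36] avail[A=54 B=24 C=36] open={R3}
Step 6: commit R3 -> on_hand[A=54 B=24 C=36] avail[A=54 B=24 C=36] open={}
Step 7: reserve R4 A 2 -> on_hand[A=54 B=24 C=36] avail[A=52 B=24 C=36] open={R4}
Step 8: reserve R5 A 3 -> on_hand[A=54 B=24 C=36] avail[A=49 B=24 C=36] open={R4,R5}
Step 9: reserve R6 B 2 -> on_hand[A=54 B=24 C=36] avail[A=49 B=22 C=36] open={R4,R5,R6}
Step 10: commit R4 -> on_hand[A=52 B=24 C=36] avail[A=49 B=22 C=36] open={R5,R6}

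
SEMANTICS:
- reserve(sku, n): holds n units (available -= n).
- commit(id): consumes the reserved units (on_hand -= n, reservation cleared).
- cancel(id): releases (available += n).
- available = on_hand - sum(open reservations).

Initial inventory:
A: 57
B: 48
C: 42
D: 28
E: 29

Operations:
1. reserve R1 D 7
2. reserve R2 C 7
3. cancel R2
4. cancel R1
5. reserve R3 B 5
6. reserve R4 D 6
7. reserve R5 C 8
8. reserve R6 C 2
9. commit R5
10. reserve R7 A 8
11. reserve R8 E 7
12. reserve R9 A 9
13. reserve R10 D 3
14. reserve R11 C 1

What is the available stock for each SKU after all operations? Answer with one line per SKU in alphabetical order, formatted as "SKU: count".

Step 1: reserve R1 D 7 -> on_hand[A=57 B=48 C=42 D=28 E=29] avail[A=57 B=48 C=42 D=21 E=29] open={R1}
Step 2: reserve R2 C 7 -> on_hand[A=57 B=48 C=42 D=28 E=29] avail[A=57 B=48 C=35 D=21 E=29] open={R1,R2}
Step 3: cancel R2 -> on_hand[A=57 B=48 C=42 D=28 E=29] avail[A=57 B=48 C=42 D=21 E=29] open={R1}
Step 4: cancel R1 -> on_hand[A=57 B=48 C=42 D=28 E=29] avail[A=57 B=48 C=42 D=28 E=29] open={}
Step 5: reserve R3 B 5 -> on_hand[A=57 B=48 C=42 D=28 E=29] avail[A=57 B=43 C=42 D=28 E=29] open={R3}
Step 6: reserve R4 D 6 -> on_hand[A=57 B=48 C=42 D=28 E=29] avail[A=57 B=43 C=42 D=22 E=29] open={R3,R4}
Step 7: reserve R5 C 8 -> on_hand[A=57 B=48 C=42 D=28 E=29] avail[A=57 B=43 C=34 D=22 E=29] open={R3,R4,R5}
Step 8: reserve R6 C 2 -> on_hand[A=57 B=48 C=42 D=28 E=29] avail[A=57 B=43 C=32 D=22 E=29] open={R3,R4,R5,R6}
Step 9: commit R5 -> on_hand[A=57 B=48 C=34 D=28 E=29] avail[A=57 B=43 C=32 D=22 E=29] open={R3,R4,R6}
Step 10: reserve R7 A 8 -> on_hand[A=57 B=48 C=34 D=28 E=29] avail[A=49 B=43 C=32 D=22 E=29] open={R3,R4,R6,R7}
Step 11: reserve R8 E 7 -> on_hand[A=57 B=48 C=34 D=28 E=29] avail[A=49 B=43 C=32 D=22 E=22] open={R3,R4,R6,R7,R8}
Step 12: reserve R9 A 9 -> on_hand[A=57 B=48 C=34 D=28 E=29] avail[A=40 B=43 C=32 D=22 E=22] open={R3,R4,R6,R7,R8,R9}
Step 13: reserve R10 D 3 -> on_hand[A=57 B=48 C=34 D=28 E=29] avail[A=40 B=43 C=32 D=19 E=22] open={R10,R3,R4,R6,R7,R8,R9}
Step 14: reserve R11 C 1 -> on_hand[A=57 B=48 C=34 D=28 E=29] avail[A=40 B=43 C=31 D=19 E=22] open={R10,R11,R3,R4,R6,R7,R8,R9}

Answer: A: 40
B: 43
C: 31
D: 19
E: 22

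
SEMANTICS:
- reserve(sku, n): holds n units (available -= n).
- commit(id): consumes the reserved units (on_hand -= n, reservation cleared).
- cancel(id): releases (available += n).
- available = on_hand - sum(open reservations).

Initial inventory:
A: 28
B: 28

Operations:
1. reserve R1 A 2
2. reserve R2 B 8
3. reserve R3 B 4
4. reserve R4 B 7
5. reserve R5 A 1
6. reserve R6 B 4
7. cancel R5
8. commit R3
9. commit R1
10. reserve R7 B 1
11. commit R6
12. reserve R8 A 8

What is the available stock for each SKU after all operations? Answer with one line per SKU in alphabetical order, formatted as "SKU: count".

Step 1: reserve R1 A 2 -> on_hand[A=28 B=28] avail[A=26 B=28] open={R1}
Step 2: reserve R2 B 8 -> on_hand[A=28 B=28] avail[A=26 B=20] open={R1,R2}
Step 3: reserve R3 B 4 -> on_hand[A=28 B=28] avail[A=26 B=16] open={R1,R2,R3}
Step 4: reserve R4 B 7 -> on_hand[A=28 B=28] avail[A=26 B=9] open={R1,R2,R3,R4}
Step 5: reserve R5 A 1 -> on_hand[A=28 B=28] avail[A=25 B=9] open={R1,R2,R3,R4,R5}
Step 6: reserve R6 B 4 -> on_hand[A=28 B=28] avail[A=25 B=5] open={R1,R2,R3,R4,R5,R6}
Step 7: cancel R5 -> on_hand[A=28 B=28] avail[A=26 B=5] open={R1,R2,R3,R4,R6}
Step 8: commit R3 -> on_hand[A=28 B=24] avail[A=26 B=5] open={R1,R2,R4,R6}
Step 9: commit R1 -> on_hand[A=26 B=24] avail[A=26 B=5] open={R2,R4,R6}
Step 10: reserve R7 B 1 -> on_hand[A=26 B=24] avail[A=26 B=4] open={R2,R4,R6,R7}
Step 11: commit R6 -> on_hand[A=26 B=20] avail[A=26 B=4] open={R2,R4,R7}
Step 12: reserve R8 A 8 -> on_hand[A=26 B=20] avail[A=18 B=4] open={R2,R4,R7,R8}

Answer: A: 18
B: 4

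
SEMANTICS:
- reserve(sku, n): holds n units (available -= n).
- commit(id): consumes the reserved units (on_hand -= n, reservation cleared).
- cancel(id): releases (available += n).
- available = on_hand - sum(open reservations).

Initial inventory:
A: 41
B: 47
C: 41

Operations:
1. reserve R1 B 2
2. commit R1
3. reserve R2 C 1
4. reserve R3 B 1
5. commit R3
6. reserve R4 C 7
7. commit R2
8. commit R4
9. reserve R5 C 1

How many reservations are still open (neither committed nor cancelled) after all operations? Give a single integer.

Answer: 1

Derivation:
Step 1: reserve R1 B 2 -> on_hand[A=41 B=47 C=41] avail[A=41 B=45 C=41] open={R1}
Step 2: commit R1 -> on_hand[A=41 B=45 C=41] avail[A=41 B=45 C=41] open={}
Step 3: reserve R2 C 1 -> on_hand[A=41 B=45 C=41] avail[A=41 B=45 C=40] open={R2}
Step 4: reserve R3 B 1 -> on_hand[A=41 B=45 C=41] avail[A=41 B=44 C=40] open={R2,R3}
Step 5: commit R3 -> on_hand[A=41 B=44 C=41] avail[A=41 B=44 C=40] open={R2}
Step 6: reserve R4 C 7 -> on_hand[A=41 B=44 C=41] avail[A=41 B=44 C=33] open={R2,R4}
Step 7: commit R2 -> on_hand[A=41 B=44 C=40] avail[A=41 B=44 C=33] open={R4}
Step 8: commit R4 -> on_hand[A=41 B=44 C=33] avail[A=41 B=44 C=33] open={}
Step 9: reserve R5 C 1 -> on_hand[A=41 B=44 C=33] avail[A=41 B=44 C=32] open={R5}
Open reservations: ['R5'] -> 1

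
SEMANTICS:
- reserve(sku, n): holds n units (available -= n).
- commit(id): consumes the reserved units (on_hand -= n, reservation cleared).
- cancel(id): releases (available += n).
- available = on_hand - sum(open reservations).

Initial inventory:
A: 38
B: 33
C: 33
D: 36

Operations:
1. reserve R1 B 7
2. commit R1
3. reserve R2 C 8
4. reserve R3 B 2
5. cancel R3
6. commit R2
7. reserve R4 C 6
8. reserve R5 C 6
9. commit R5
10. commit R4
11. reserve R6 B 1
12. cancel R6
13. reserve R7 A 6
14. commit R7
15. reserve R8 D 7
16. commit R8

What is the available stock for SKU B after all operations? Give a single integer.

Step 1: reserve R1 B 7 -> on_hand[A=38 B=33 C=33 D=36] avail[A=38 B=26 C=33 D=36] open={R1}
Step 2: commit R1 -> on_hand[A=38 B=26 C=33 D=36] avail[A=38 B=26 C=33 D=36] open={}
Step 3: reserve R2 C 8 -> on_hand[A=38 B=26 C=33 D=36] avail[A=38 B=26 C=25 D=36] open={R2}
Step 4: reserve R3 B 2 -> on_hand[A=38 B=26 C=33 D=36] avail[A=38 B=24 C=25 D=36] open={R2,R3}
Step 5: cancel R3 -> on_hand[A=38 B=26 C=33 D=36] avail[A=38 B=26 C=25 D=36] open={R2}
Step 6: commit R2 -> on_hand[A=38 B=26 C=25 D=36] avail[A=38 B=26 C=25 D=36] open={}
Step 7: reserve R4 C 6 -> on_hand[A=38 B=26 C=25 D=36] avail[A=38 B=26 C=19 D=36] open={R4}
Step 8: reserve R5 C 6 -> on_hand[A=38 B=26 C=25 D=36] avail[A=38 B=26 C=13 D=36] open={R4,R5}
Step 9: commit R5 -> on_hand[A=38 B=26 C=19 D=36] avail[A=38 B=26 C=13 D=36] open={R4}
Step 10: commit R4 -> on_hand[A=38 B=26 C=13 D=36] avail[A=38 B=26 C=13 D=36] open={}
Step 11: reserve R6 B 1 -> on_hand[A=38 B=26 C=13 D=36] avail[A=38 B=25 C=13 D=36] open={R6}
Step 12: cancel R6 -> on_hand[A=38 B=26 C=13 D=36] avail[A=38 B=26 C=13 D=36] open={}
Step 13: reserve R7 A 6 -> on_hand[A=38 B=26 C=13 D=36] avail[A=32 B=26 C=13 D=36] open={R7}
Step 14: commit R7 -> on_hand[A=32 B=26 C=13 D=36] avail[A=32 B=26 C=13 D=36] open={}
Step 15: reserve R8 D 7 -> on_hand[A=32 B=26 C=13 D=36] avail[A=32 B=26 C=13 D=29] open={R8}
Step 16: commit R8 -> on_hand[A=32 B=26 C=13 D=29] avail[A=32 B=26 C=13 D=29] open={}
Final available[B] = 26

Answer: 26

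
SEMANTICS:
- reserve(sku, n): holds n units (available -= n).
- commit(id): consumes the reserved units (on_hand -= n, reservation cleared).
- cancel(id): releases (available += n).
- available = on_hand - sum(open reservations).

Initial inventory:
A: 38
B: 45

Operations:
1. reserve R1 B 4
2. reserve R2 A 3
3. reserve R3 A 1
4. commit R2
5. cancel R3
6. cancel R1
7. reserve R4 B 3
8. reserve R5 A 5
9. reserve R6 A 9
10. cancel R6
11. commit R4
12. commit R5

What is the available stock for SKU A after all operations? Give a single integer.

Answer: 30

Derivation:
Step 1: reserve R1 B 4 -> on_hand[A=38 B=45] avail[A=38 B=41] open={R1}
Step 2: reserve R2 A 3 -> on_hand[A=38 B=45] avail[A=35 B=41] open={R1,R2}
Step 3: reserve R3 A 1 -> on_hand[A=38 B=45] avail[A=34 B=41] open={R1,R2,R3}
Step 4: commit R2 -> on_hand[A=35 B=45] avail[A=34 B=41] open={R1,R3}
Step 5: cancel R3 -> on_hand[A=35 B=45] avail[A=35 B=41] open={R1}
Step 6: cancel R1 -> on_hand[A=35 B=45] avail[A=35 B=45] open={}
Step 7: reserve R4 B 3 -> on_hand[A=35 B=45] avail[A=35 B=42] open={R4}
Step 8: reserve R5 A 5 -> on_hand[A=35 B=45] avail[A=30 B=42] open={R4,R5}
Step 9: reserve R6 A 9 -> on_hand[A=35 B=45] avail[A=21 B=42] open={R4,R5,R6}
Step 10: cancel R6 -> on_hand[A=35 B=45] avail[A=30 B=42] open={R4,R5}
Step 11: commit R4 -> on_hand[A=35 B=42] avail[A=30 B=42] open={R5}
Step 12: commit R5 -> on_hand[A=30 B=42] avail[A=30 B=42] open={}
Final available[A] = 30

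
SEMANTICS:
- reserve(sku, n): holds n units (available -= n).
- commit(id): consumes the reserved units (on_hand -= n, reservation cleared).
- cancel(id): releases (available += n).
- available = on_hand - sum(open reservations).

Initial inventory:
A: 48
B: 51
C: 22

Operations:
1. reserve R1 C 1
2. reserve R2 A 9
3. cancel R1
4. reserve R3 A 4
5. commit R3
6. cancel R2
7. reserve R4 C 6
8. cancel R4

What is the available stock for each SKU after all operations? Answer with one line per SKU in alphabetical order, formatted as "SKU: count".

Step 1: reserve R1 C 1 -> on_hand[A=48 B=51 C=22] avail[A=48 B=51 C=21] open={R1}
Step 2: reserve R2 A 9 -> on_hand[A=48 B=51 C=22] avail[A=39 B=51 C=21] open={R1,R2}
Step 3: cancel R1 -> on_hand[A=48 B=51 C=22] avail[A=39 B=51 C=22] open={R2}
Step 4: reserve R3 A 4 -> on_hand[A=48 B=51 C=22] avail[A=35 B=51 C=22] open={R2,R3}
Step 5: commit R3 -> on_hand[A=44 B=51 C=22] avail[A=35 B=51 C=22] open={R2}
Step 6: cancel R2 -> on_hand[A=44 B=51 C=22] avail[A=44 B=51 C=22] open={}
Step 7: reserve R4 C 6 -> on_hand[A=44 B=51 C=22] avail[A=44 B=51 C=16] open={R4}
Step 8: cancel R4 -> on_hand[A=44 B=51 C=22] avail[A=44 B=51 C=22] open={}

Answer: A: 44
B: 51
C: 22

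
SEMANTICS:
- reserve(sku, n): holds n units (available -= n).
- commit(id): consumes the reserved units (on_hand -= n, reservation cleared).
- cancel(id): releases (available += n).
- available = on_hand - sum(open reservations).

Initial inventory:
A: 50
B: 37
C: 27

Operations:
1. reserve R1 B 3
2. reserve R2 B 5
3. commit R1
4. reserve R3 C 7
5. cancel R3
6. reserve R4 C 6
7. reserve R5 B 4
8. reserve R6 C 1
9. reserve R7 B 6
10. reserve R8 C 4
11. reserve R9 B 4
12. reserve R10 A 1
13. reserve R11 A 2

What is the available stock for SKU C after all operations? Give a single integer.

Answer: 16

Derivation:
Step 1: reserve R1 B 3 -> on_hand[A=50 B=37 C=27] avail[A=50 B=34 C=27] open={R1}
Step 2: reserve R2 B 5 -> on_hand[A=50 B=37 C=27] avail[A=50 B=29 C=27] open={R1,R2}
Step 3: commit R1 -> on_hand[A=50 B=34 C=27] avail[A=50 B=29 C=27] open={R2}
Step 4: reserve R3 C 7 -> on_hand[A=50 B=34 C=27] avail[A=50 B=29 C=20] open={R2,R3}
Step 5: cancel R3 -> on_hand[A=50 B=34 C=27] avail[A=50 B=29 C=27] open={R2}
Step 6: reserve R4 C 6 -> on_hand[A=50 B=34 C=27] avail[A=50 B=29 C=21] open={R2,R4}
Step 7: reserve R5 B 4 -> on_hand[A=50 B=34 C=27] avail[A=50 B=25 C=21] open={R2,R4,R5}
Step 8: reserve R6 C 1 -> on_hand[A=50 B=34 C=27] avail[A=50 B=25 C=20] open={R2,R4,R5,R6}
Step 9: reserve R7 B 6 -> on_hand[A=50 B=34 C=27] avail[A=50 B=19 C=20] open={R2,R4,R5,R6,R7}
Step 10: reserve R8 C 4 -> on_hand[A=50 B=34 C=27] avail[A=50 B=19 C=16] open={R2,R4,R5,R6,R7,R8}
Step 11: reserve R9 B 4 -> on_hand[A=50 B=34 C=27] avail[A=50 B=15 C=16] open={R2,R4,R5,R6,R7,R8,R9}
Step 12: reserve R10 A 1 -> on_hand[A=50 B=34 C=27] avail[A=49 B=15 C=16] open={R10,R2,R4,R5,R6,R7,R8,R9}
Step 13: reserve R11 A 2 -> on_hand[A=50 B=34 C=27] avail[A=47 B=15 C=16] open={R10,R11,R2,R4,R5,R6,R7,R8,R9}
Final available[C] = 16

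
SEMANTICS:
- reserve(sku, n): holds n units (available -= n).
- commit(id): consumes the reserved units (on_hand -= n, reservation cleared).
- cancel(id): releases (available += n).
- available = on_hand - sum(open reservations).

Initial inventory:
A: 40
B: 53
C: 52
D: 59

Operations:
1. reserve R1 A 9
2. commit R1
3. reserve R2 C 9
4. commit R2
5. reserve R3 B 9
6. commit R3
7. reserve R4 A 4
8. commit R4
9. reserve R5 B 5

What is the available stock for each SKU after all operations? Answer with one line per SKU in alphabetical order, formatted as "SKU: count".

Answer: A: 27
B: 39
C: 43
D: 59

Derivation:
Step 1: reserve R1 A 9 -> on_hand[A=40 B=53 C=52 D=59] avail[A=31 B=53 C=52 D=59] open={R1}
Step 2: commit R1 -> on_hand[A=31 B=53 C=52 D=59] avail[A=31 B=53 C=52 D=59] open={}
Step 3: reserve R2 C 9 -> on_hand[A=31 B=53 C=52 D=59] avail[A=31 B=53 C=43 D=59] open={R2}
Step 4: commit R2 -> on_hand[A=31 B=53 C=43 D=59] avail[A=31 B=53 C=43 D=59] open={}
Step 5: reserve R3 B 9 -> on_hand[A=31 B=53 C=43 D=59] avail[A=31 B=44 C=43 D=59] open={R3}
Step 6: commit R3 -> on_hand[A=31 B=44 C=43 D=59] avail[A=31 B=44 C=43 D=59] open={}
Step 7: reserve R4 A 4 -> on_hand[A=31 B=44 C=43 D=59] avail[A=27 B=44 C=43 D=59] open={R4}
Step 8: commit R4 -> on_hand[A=27 B=44 C=43 D=59] avail[A=27 B=44 C=43 D=59] open={}
Step 9: reserve R5 B 5 -> on_hand[A=27 B=44 C=43 D=59] avail[A=27 B=39 C=43 D=59] open={R5}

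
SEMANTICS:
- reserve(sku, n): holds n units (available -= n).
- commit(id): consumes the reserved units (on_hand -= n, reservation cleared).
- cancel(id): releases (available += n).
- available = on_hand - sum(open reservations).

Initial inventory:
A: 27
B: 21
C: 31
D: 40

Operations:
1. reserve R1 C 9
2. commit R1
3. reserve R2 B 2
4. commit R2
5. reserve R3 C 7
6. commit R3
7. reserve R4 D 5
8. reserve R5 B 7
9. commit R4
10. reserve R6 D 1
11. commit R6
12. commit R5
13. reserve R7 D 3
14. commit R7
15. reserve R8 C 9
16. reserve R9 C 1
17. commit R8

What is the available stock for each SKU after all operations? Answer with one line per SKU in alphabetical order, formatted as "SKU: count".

Answer: A: 27
B: 12
C: 5
D: 31

Derivation:
Step 1: reserve R1 C 9 -> on_hand[A=27 B=21 C=31 D=40] avail[A=27 B=21 C=22 D=40] open={R1}
Step 2: commit R1 -> on_hand[A=27 B=21 C=22 D=40] avail[A=27 B=21 C=22 D=40] open={}
Step 3: reserve R2 B 2 -> on_hand[A=27 B=21 C=22 D=40] avail[A=27 B=19 C=22 D=40] open={R2}
Step 4: commit R2 -> on_hand[A=27 B=19 C=22 D=40] avail[A=27 B=19 C=22 D=40] open={}
Step 5: reserve R3 C 7 -> on_hand[A=27 B=19 C=22 D=40] avail[A=27 B=19 C=15 D=40] open={R3}
Step 6: commit R3 -> on_hand[A=27 B=19 C=15 D=40] avail[A=27 B=19 C=15 D=40] open={}
Step 7: reserve R4 D 5 -> on_hand[A=27 B=19 C=15 D=40] avail[A=27 B=19 C=15 D=35] open={R4}
Step 8: reserve R5 B 7 -> on_hand[A=27 B=19 C=15 D=40] avail[A=27 B=12 C=15 D=35] open={R4,R5}
Step 9: commit R4 -> on_hand[A=27 B=19 C=15 D=35] avail[A=27 B=12 C=15 D=35] open={R5}
Step 10: reserve R6 D 1 -> on_hand[A=27 B=19 C=15 D=35] avail[A=27 B=12 C=15 D=34] open={R5,R6}
Step 11: commit R6 -> on_hand[A=27 B=19 C=15 D=34] avail[A=27 B=12 C=15 D=34] open={R5}
Step 12: commit R5 -> on_hand[A=27 B=12 C=15 D=34] avail[A=27 B=12 C=15 D=34] open={}
Step 13: reserve R7 D 3 -> on_hand[A=27 B=12 C=15 D=34] avail[A=27 B=12 C=15 D=31] open={R7}
Step 14: commit R7 -> on_hand[A=27 B=12 C=15 D=31] avail[A=27 B=12 C=15 D=31] open={}
Step 15: reserve R8 C 9 -> on_hand[A=27 B=12 C=15 D=31] avail[A=27 B=12 C=6 D=31] open={R8}
Step 16: reserve R9 C 1 -> on_hand[A=27 B=12 C=15 D=31] avail[A=27 B=12 C=5 D=31] open={R8,R9}
Step 17: commit R8 -> on_hand[A=27 B=12 C=6 D=31] avail[A=27 B=12 C=5 D=31] open={R9}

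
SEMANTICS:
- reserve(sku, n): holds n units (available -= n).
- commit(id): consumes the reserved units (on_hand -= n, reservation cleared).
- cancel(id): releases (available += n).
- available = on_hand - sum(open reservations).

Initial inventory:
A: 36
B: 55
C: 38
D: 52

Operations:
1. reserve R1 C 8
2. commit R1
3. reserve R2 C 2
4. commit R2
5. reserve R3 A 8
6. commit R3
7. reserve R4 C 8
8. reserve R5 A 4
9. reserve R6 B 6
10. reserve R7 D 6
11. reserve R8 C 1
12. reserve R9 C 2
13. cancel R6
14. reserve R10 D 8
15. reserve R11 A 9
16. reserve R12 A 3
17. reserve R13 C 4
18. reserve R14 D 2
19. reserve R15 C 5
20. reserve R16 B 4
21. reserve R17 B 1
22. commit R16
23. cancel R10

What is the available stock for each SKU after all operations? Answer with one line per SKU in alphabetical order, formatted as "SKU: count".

Step 1: reserve R1 C 8 -> on_hand[A=36 B=55 C=38 D=52] avail[A=36 B=55 C=30 D=52] open={R1}
Step 2: commit R1 -> on_hand[A=36 B=55 C=30 D=52] avail[A=36 B=55 C=30 D=52] open={}
Step 3: reserve R2 C 2 -> on_hand[A=36 B=55 C=30 D=52] avail[A=36 B=55 C=28 D=52] open={R2}
Step 4: commit R2 -> on_hand[A=36 B=55 C=28 D=52] avail[A=36 B=55 C=28 D=52] open={}
Step 5: reserve R3 A 8 -> on_hand[A=36 B=55 C=28 D=52] avail[A=28 B=55 C=28 D=52] open={R3}
Step 6: commit R3 -> on_hand[A=28 B=55 C=28 D=52] avail[A=28 B=55 C=28 D=52] open={}
Step 7: reserve R4 C 8 -> on_hand[A=28 B=55 C=28 D=52] avail[A=28 B=55 C=20 D=52] open={R4}
Step 8: reserve R5 A 4 -> on_hand[A=28 B=55 C=28 D=52] avail[A=24 B=55 C=20 D=52] open={R4,R5}
Step 9: reserve R6 B 6 -> on_hand[A=28 B=55 C=28 D=52] avail[A=24 B=49 C=20 D=52] open={R4,R5,R6}
Step 10: reserve R7 D 6 -> on_hand[A=28 B=55 C=28 D=52] avail[A=24 B=49 C=20 D=46] open={R4,R5,R6,R7}
Step 11: reserve R8 C 1 -> on_hand[A=28 B=55 C=28 D=52] avail[A=24 B=49 C=19 D=46] open={R4,R5,R6,R7,R8}
Step 12: reserve R9 C 2 -> on_hand[A=28 B=55 C=28 D=52] avail[A=24 B=49 C=17 D=46] open={R4,R5,R6,R7,R8,R9}
Step 13: cancel R6 -> on_hand[A=28 B=55 C=28 D=52] avail[A=24 B=55 C=17 D=46] open={R4,R5,R7,R8,R9}
Step 14: reserve R10 D 8 -> on_hand[A=28 B=55 C=28 D=52] avail[A=24 B=55 C=17 D=38] open={R10,R4,R5,R7,R8,R9}
Step 15: reserve R11 A 9 -> on_hand[A=28 B=55 C=28 D=52] avail[A=15 B=55 C=17 D=38] open={R10,R11,R4,R5,R7,R8,R9}
Step 16: reserve R12 A 3 -> on_hand[A=28 B=55 C=28 D=52] avail[A=12 B=55 C=17 D=38] open={R10,R11,R12,R4,R5,R7,R8,R9}
Step 17: reserve R13 C 4 -> on_hand[A=28 B=55 C=28 D=52] avail[A=12 B=55 C=13 D=38] open={R10,R11,R12,R13,R4,R5,R7,R8,R9}
Step 18: reserve R14 D 2 -> on_hand[A=28 B=55 C=28 D=52] avail[A=12 B=55 C=13 D=36] open={R10,R11,R12,R13,R14,R4,R5,R7,R8,R9}
Step 19: reserve R15 C 5 -> on_hand[A=28 B=55 C=28 D=52] avail[A=12 B=55 C=8 D=36] open={R10,R11,R12,R13,R14,R15,R4,R5,R7,R8,R9}
Step 20: reserve R16 B 4 -> on_hand[A=28 B=55 C=28 D=52] avail[A=12 B=51 C=8 D=36] open={R10,R11,R12,R13,R14,R15,R16,R4,R5,R7,R8,R9}
Step 21: reserve R17 B 1 -> on_hand[A=28 B=55 C=28 D=52] avail[A=12 B=50 C=8 D=36] open={R10,R11,R12,R13,R14,R15,R16,R17,R4,R5,R7,R8,R9}
Step 22: commit R16 -> on_hand[A=28 B=51 C=28 D=52] avail[A=12 B=50 C=8 D=36] open={R10,R11,R12,R13,R14,R15,R17,R4,R5,R7,R8,R9}
Step 23: cancel R10 -> on_hand[A=28 B=51 C=28 D=52] avail[A=12 B=50 C=8 D=44] open={R11,R12,R13,R14,R15,R17,R4,R5,R7,R8,R9}

Answer: A: 12
B: 50
C: 8
D: 44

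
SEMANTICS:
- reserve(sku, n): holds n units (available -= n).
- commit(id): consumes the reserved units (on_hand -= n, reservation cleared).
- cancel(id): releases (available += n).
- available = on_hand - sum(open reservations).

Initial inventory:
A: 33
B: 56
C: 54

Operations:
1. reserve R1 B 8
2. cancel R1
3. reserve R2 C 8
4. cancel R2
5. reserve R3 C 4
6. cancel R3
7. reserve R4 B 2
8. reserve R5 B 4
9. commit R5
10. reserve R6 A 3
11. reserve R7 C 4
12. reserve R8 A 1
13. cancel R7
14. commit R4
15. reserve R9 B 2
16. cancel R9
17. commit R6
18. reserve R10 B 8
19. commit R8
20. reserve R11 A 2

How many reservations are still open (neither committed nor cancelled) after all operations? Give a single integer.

Answer: 2

Derivation:
Step 1: reserve R1 B 8 -> on_hand[A=33 B=56 C=54] avail[A=33 B=48 C=54] open={R1}
Step 2: cancel R1 -> on_hand[A=33 B=56 C=54] avail[A=33 B=56 C=54] open={}
Step 3: reserve R2 C 8 -> on_hand[A=33 B=56 C=54] avail[A=33 B=56 C=46] open={R2}
Step 4: cancel R2 -> on_hand[A=33 B=56 C=54] avail[A=33 B=56 C=54] open={}
Step 5: reserve R3 C 4 -> on_hand[A=33 B=56 C=54] avail[A=33 B=56 C=50] open={R3}
Step 6: cancel R3 -> on_hand[A=33 B=56 C=54] avail[A=33 B=56 C=54] open={}
Step 7: reserve R4 B 2 -> on_hand[A=33 B=56 C=54] avail[A=33 B=54 C=54] open={R4}
Step 8: reserve R5 B 4 -> on_hand[A=33 B=56 C=54] avail[A=33 B=50 C=54] open={R4,R5}
Step 9: commit R5 -> on_hand[A=33 B=52 C=54] avail[A=33 B=50 C=54] open={R4}
Step 10: reserve R6 A 3 -> on_hand[A=33 B=52 C=54] avail[A=30 B=50 C=54] open={R4,R6}
Step 11: reserve R7 C 4 -> on_hand[A=33 B=52 C=54] avail[A=30 B=50 C=50] open={R4,R6,R7}
Step 12: reserve R8 A 1 -> on_hand[A=33 B=52 C=54] avail[A=29 B=50 C=50] open={R4,R6,R7,R8}
Step 13: cancel R7 -> on_hand[A=33 B=52 C=54] avail[A=29 B=50 C=54] open={R4,R6,R8}
Step 14: commit R4 -> on_hand[A=33 B=50 C=54] avail[A=29 B=50 C=54] open={R6,R8}
Step 15: reserve R9 B 2 -> on_hand[A=33 B=50 C=54] avail[A=29 B=48 C=54] open={R6,R8,R9}
Step 16: cancel R9 -> on_hand[A=33 B=50 C=54] avail[A=29 B=50 C=54] open={R6,R8}
Step 17: commit R6 -> on_hand[A=30 B=50 C=54] avail[A=29 B=50 C=54] open={R8}
Step 18: reserve R10 B 8 -> on_hand[A=30 B=50 C=54] avail[A=29 B=42 C=54] open={R10,R8}
Step 19: commit R8 -> on_hand[A=29 B=50 C=54] avail[A=29 B=42 C=54] open={R10}
Step 20: reserve R11 A 2 -> on_hand[A=29 B=50 C=54] avail[A=27 B=42 C=54] open={R10,R11}
Open reservations: ['R10', 'R11'] -> 2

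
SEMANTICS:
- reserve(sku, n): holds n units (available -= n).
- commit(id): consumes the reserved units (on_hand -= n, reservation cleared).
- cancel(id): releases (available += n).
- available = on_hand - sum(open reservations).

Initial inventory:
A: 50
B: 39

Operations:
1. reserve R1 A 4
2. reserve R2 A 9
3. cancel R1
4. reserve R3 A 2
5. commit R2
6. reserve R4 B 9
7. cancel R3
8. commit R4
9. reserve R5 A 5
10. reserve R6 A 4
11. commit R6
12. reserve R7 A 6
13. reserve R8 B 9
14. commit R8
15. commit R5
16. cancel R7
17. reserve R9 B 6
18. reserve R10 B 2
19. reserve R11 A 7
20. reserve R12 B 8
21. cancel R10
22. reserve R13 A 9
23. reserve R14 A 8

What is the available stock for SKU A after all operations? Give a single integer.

Step 1: reserve R1 A 4 -> on_hand[A=50 B=39] avail[A=46 B=39] open={R1}
Step 2: reserve R2 A 9 -> on_hand[A=50 B=39] avail[A=37 B=39] open={R1,R2}
Step 3: cancel R1 -> on_hand[A=50 B=39] avail[A=41 B=39] open={R2}
Step 4: reserve R3 A 2 -> on_hand[A=50 B=39] avail[A=39 B=39] open={R2,R3}
Step 5: commit R2 -> on_hand[A=41 B=39] avail[A=39 B=39] open={R3}
Step 6: reserve R4 B 9 -> on_hand[A=41 B=39] avail[A=39 B=30] open={R3,R4}
Step 7: cancel R3 -> on_hand[A=41 B=39] avail[A=41 B=30] open={R4}
Step 8: commit R4 -> on_hand[A=41 B=30] avail[A=41 B=30] open={}
Step 9: reserve R5 A 5 -> on_hand[A=41 B=30] avail[A=36 B=30] open={R5}
Step 10: reserve R6 A 4 -> on_hand[A=41 B=30] avail[A=32 B=30] open={R5,R6}
Step 11: commit R6 -> on_hand[A=37 B=30] avail[A=32 B=30] open={R5}
Step 12: reserve R7 A 6 -> on_hand[A=37 B=30] avail[A=26 B=30] open={R5,R7}
Step 13: reserve R8 B 9 -> on_hand[A=37 B=30] avail[A=26 B=21] open={R5,R7,R8}
Step 14: commit R8 -> on_hand[A=37 B=21] avail[A=26 B=21] open={R5,R7}
Step 15: commit R5 -> on_hand[A=32 B=21] avail[A=26 B=21] open={R7}
Step 16: cancel R7 -> on_hand[A=32 B=21] avail[A=32 B=21] open={}
Step 17: reserve R9 B 6 -> on_hand[A=32 B=21] avail[A=32 B=15] open={R9}
Step 18: reserve R10 B 2 -> on_hand[A=32 B=21] avail[A=32 B=13] open={R10,R9}
Step 19: reserve R11 A 7 -> on_hand[A=32 B=21] avail[A=25 B=13] open={R10,R11,R9}
Step 20: reserve R12 B 8 -> on_hand[A=32 B=21] avail[A=25 B=5] open={R10,R11,R12,R9}
Step 21: cancel R10 -> on_hand[A=32 B=21] avail[A=25 B=7] open={R11,R12,R9}
Step 22: reserve R13 A 9 -> on_hand[A=32 B=21] avail[A=16 B=7] open={R11,R12,R13,R9}
Step 23: reserve R14 A 8 -> on_hand[A=32 B=21] avail[A=8 B=7] open={R11,R12,R13,R14,R9}
Final available[A] = 8

Answer: 8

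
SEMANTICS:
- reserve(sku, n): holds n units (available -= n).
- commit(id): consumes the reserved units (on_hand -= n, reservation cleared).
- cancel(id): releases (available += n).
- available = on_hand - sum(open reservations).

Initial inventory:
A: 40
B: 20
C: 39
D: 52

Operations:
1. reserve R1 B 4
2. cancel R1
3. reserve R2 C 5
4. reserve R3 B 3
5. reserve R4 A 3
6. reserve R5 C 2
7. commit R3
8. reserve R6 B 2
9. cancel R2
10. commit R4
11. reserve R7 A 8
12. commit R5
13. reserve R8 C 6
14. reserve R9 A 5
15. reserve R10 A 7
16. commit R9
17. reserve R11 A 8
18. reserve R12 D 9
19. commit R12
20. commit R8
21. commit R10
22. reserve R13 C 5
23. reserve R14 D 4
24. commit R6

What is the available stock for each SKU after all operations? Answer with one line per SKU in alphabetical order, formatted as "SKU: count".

Step 1: reserve R1 B 4 -> on_hand[A=40 B=20 C=39 D=52] avail[A=40 B=16 C=39 D=52] open={R1}
Step 2: cancel R1 -> on_hand[A=40 B=20 C=39 D=52] avail[A=40 B=20 C=39 D=52] open={}
Step 3: reserve R2 C 5 -> on_hand[A=40 B=20 C=39 D=52] avail[A=40 B=20 C=34 D=52] open={R2}
Step 4: reserve R3 B 3 -> on_hand[A=40 B=20 C=39 D=52] avail[A=40 B=17 C=34 D=52] open={R2,R3}
Step 5: reserve R4 A 3 -> on_hand[A=40 B=20 C=39 D=52] avail[A=37 B=17 C=34 D=52] open={R2,R3,R4}
Step 6: reserve R5 C 2 -> on_hand[A=40 B=20 C=39 D=52] avail[A=37 B=17 C=32 D=52] open={R2,R3,R4,R5}
Step 7: commit R3 -> on_hand[A=40 B=17 C=39 D=52] avail[A=37 B=17 C=32 D=52] open={R2,R4,R5}
Step 8: reserve R6 B 2 -> on_hand[A=40 B=17 C=39 D=52] avail[A=37 B=15 C=32 D=52] open={R2,R4,R5,R6}
Step 9: cancel R2 -> on_hand[A=40 B=17 C=39 D=52] avail[A=37 B=15 C=37 D=52] open={R4,R5,R6}
Step 10: commit R4 -> on_hand[A=37 B=17 C=39 D=52] avail[A=37 B=15 C=37 D=52] open={R5,R6}
Step 11: reserve R7 A 8 -> on_hand[A=37 B=17 C=39 D=52] avail[A=29 B=15 C=37 D=52] open={R5,R6,R7}
Step 12: commit R5 -> on_hand[A=37 B=17 C=37 D=52] avail[A=29 B=15 C=37 D=52] open={R6,R7}
Step 13: reserve R8 C 6 -> on_hand[A=37 B=17 C=37 D=52] avail[A=29 B=15 C=31 D=52] open={R6,R7,R8}
Step 14: reserve R9 A 5 -> on_hand[A=37 B=17 C=37 D=52] avail[A=24 B=15 C=31 D=52] open={R6,R7,R8,R9}
Step 15: reserve R10 A 7 -> on_hand[A=37 B=17 C=37 D=52] avail[A=17 B=15 C=31 D=52] open={R10,R6,R7,R8,R9}
Step 16: commit R9 -> on_hand[A=32 B=17 C=37 D=52] avail[A=17 B=15 C=31 D=52] open={R10,R6,R7,R8}
Step 17: reserve R11 A 8 -> on_hand[A=32 B=17 C=37 D=52] avail[A=9 B=15 C=31 D=52] open={R10,R11,R6,R7,R8}
Step 18: reserve R12 D 9 -> on_hand[A=32 B=17 C=37 D=52] avail[A=9 B=15 C=31 D=43] open={R10,R11,R12,R6,R7,R8}
Step 19: commit R12 -> on_hand[A=32 B=17 C=37 D=43] avail[A=9 B=15 C=31 D=43] open={R10,R11,R6,R7,R8}
Step 20: commit R8 -> on_hand[A=32 B=17 C=31 D=43] avail[A=9 B=15 C=31 D=43] open={R10,R11,R6,R7}
Step 21: commit R10 -> on_hand[A=25 B=17 C=31 D=43] avail[A=9 B=15 C=31 D=43] open={R11,R6,R7}
Step 22: reserve R13 C 5 -> on_hand[A=25 B=17 C=31 D=43] avail[A=9 B=15 C=26 D=43] open={R11,R13,R6,R7}
Step 23: reserve R14 D 4 -> on_hand[A=25 B=17 C=31 D=43] avail[A=9 B=15 C=26 D=39] open={R11,R13,R14,R6,R7}
Step 24: commit R6 -> on_hand[A=25 B=15 C=31 D=43] avail[A=9 B=15 C=26 D=39] open={R11,R13,R14,R7}

Answer: A: 9
B: 15
C: 26
D: 39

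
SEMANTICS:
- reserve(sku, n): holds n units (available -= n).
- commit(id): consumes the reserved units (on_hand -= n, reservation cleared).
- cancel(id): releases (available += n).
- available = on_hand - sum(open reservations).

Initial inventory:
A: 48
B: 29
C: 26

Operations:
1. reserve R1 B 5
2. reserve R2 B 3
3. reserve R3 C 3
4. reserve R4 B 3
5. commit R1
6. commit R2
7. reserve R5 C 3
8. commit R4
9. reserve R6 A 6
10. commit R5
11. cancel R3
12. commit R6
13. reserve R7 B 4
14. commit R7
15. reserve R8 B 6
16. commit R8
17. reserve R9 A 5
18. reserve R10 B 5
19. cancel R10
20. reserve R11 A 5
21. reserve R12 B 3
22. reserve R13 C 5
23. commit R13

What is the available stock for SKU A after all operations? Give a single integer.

Answer: 32

Derivation:
Step 1: reserve R1 B 5 -> on_hand[A=48 B=29 C=26] avail[A=48 B=24 C=26] open={R1}
Step 2: reserve R2 B 3 -> on_hand[A=48 B=29 C=26] avail[A=48 B=21 C=26] open={R1,R2}
Step 3: reserve R3 C 3 -> on_hand[A=48 B=29 C=26] avail[A=48 B=21 C=23] open={R1,R2,R3}
Step 4: reserve R4 B 3 -> on_hand[A=48 B=29 C=26] avail[A=48 B=18 C=23] open={R1,R2,R3,R4}
Step 5: commit R1 -> on_hand[A=48 B=24 C=26] avail[A=48 B=18 C=23] open={R2,R3,R4}
Step 6: commit R2 -> on_hand[A=48 B=21 C=26] avail[A=48 B=18 C=23] open={R3,R4}
Step 7: reserve R5 C 3 -> on_hand[A=48 B=21 C=26] avail[A=48 B=18 C=20] open={R3,R4,R5}
Step 8: commit R4 -> on_hand[A=48 B=18 C=26] avail[A=48 B=18 C=20] open={R3,R5}
Step 9: reserve R6 A 6 -> on_hand[A=48 B=18 C=26] avail[A=42 B=18 C=20] open={R3,R5,R6}
Step 10: commit R5 -> on_hand[A=48 B=18 C=23] avail[A=42 B=18 C=20] open={R3,R6}
Step 11: cancel R3 -> on_hand[A=48 B=18 C=23] avail[A=42 B=18 C=23] open={R6}
Step 12: commit R6 -> on_hand[A=42 B=18 C=23] avail[A=42 B=18 C=23] open={}
Step 13: reserve R7 B 4 -> on_hand[A=42 B=18 C=23] avail[A=42 B=14 C=23] open={R7}
Step 14: commit R7 -> on_hand[A=42 B=14 C=23] avail[A=42 B=14 C=23] open={}
Step 15: reserve R8 B 6 -> on_hand[A=42 B=14 C=23] avail[A=42 B=8 C=23] open={R8}
Step 16: commit R8 -> on_hand[A=42 B=8 C=23] avail[A=42 B=8 C=23] open={}
Step 17: reserve R9 A 5 -> on_hand[A=42 B=8 C=23] avail[A=37 B=8 C=23] open={R9}
Step 18: reserve R10 B 5 -> on_hand[A=42 B=8 C=23] avail[A=37 B=3 C=23] open={R10,R9}
Step 19: cancel R10 -> on_hand[A=42 B=8 C=23] avail[A=37 B=8 C=23] open={R9}
Step 20: reserve R11 A 5 -> on_hand[A=42 B=8 C=23] avail[A=32 B=8 C=23] open={R11,R9}
Step 21: reserve R12 B 3 -> on_hand[A=42 B=8 C=23] avail[A=32 B=5 C=23] open={R11,R12,R9}
Step 22: reserve R13 C 5 -> on_hand[A=42 B=8 C=23] avail[A=32 B=5 C=18] open={R11,R12,R13,R9}
Step 23: commit R13 -> on_hand[A=42 B=8 C=18] avail[A=32 B=5 C=18] open={R11,R12,R9}
Final available[A] = 32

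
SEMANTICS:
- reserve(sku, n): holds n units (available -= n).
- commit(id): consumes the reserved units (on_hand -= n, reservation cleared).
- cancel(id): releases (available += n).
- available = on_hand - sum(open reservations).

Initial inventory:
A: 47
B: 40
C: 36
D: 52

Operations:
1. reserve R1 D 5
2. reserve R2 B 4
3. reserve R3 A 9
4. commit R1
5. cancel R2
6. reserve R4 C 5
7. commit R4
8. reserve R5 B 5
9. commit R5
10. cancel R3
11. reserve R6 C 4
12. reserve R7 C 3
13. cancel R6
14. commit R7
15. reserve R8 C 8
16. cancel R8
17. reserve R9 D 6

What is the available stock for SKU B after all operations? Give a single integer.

Answer: 35

Derivation:
Step 1: reserve R1 D 5 -> on_hand[A=47 B=40 C=36 D=52] avail[A=47 B=40 C=36 D=47] open={R1}
Step 2: reserve R2 B 4 -> on_hand[A=47 B=40 C=36 D=52] avail[A=47 B=36 C=36 D=47] open={R1,R2}
Step 3: reserve R3 A 9 -> on_hand[A=47 B=40 C=36 D=52] avail[A=38 B=36 C=36 D=47] open={R1,R2,R3}
Step 4: commit R1 -> on_hand[A=47 B=40 C=36 D=47] avail[A=38 B=36 C=36 D=47] open={R2,R3}
Step 5: cancel R2 -> on_hand[A=47 B=40 C=36 D=47] avail[A=38 B=40 C=36 D=47] open={R3}
Step 6: reserve R4 C 5 -> on_hand[A=47 B=40 C=36 D=47] avail[A=38 B=40 C=31 D=47] open={R3,R4}
Step 7: commit R4 -> on_hand[A=47 B=40 C=31 D=47] avail[A=38 B=40 C=31 D=47] open={R3}
Step 8: reserve R5 B 5 -> on_hand[A=47 B=40 C=31 D=47] avail[A=38 B=35 C=31 D=47] open={R3,R5}
Step 9: commit R5 -> on_hand[A=47 B=35 C=31 D=47] avail[A=38 B=35 C=31 D=47] open={R3}
Step 10: cancel R3 -> on_hand[A=47 B=35 C=31 D=47] avail[A=47 B=35 C=31 D=47] open={}
Step 11: reserve R6 C 4 -> on_hand[A=47 B=35 C=31 D=47] avail[A=47 B=35 C=27 D=47] open={R6}
Step 12: reserve R7 C 3 -> on_hand[A=47 B=35 C=31 D=47] avail[A=47 B=35 C=24 D=47] open={R6,R7}
Step 13: cancel R6 -> on_hand[A=47 B=35 C=31 D=47] avail[A=47 B=35 C=28 D=47] open={R7}
Step 14: commit R7 -> on_hand[A=47 B=35 C=28 D=47] avail[A=47 B=35 C=28 D=47] open={}
Step 15: reserve R8 C 8 -> on_hand[A=47 B=35 C=28 D=47] avail[A=47 B=35 C=20 D=47] open={R8}
Step 16: cancel R8 -> on_hand[A=47 B=35 C=28 D=47] avail[A=47 B=35 C=28 D=47] open={}
Step 17: reserve R9 D 6 -> on_hand[A=47 B=35 C=28 D=47] avail[A=47 B=35 C=28 D=41] open={R9}
Final available[B] = 35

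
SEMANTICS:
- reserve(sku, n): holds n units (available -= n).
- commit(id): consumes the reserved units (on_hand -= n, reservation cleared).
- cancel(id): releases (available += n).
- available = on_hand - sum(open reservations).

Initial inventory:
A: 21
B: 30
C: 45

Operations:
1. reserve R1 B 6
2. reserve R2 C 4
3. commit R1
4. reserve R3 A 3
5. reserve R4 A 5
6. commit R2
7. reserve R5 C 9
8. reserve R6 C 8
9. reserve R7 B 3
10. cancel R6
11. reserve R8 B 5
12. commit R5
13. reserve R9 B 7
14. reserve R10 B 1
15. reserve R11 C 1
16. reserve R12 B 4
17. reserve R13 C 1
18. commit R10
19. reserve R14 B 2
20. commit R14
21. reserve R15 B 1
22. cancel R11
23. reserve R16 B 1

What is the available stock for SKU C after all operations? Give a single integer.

Answer: 31

Derivation:
Step 1: reserve R1 B 6 -> on_hand[A=21 B=30 C=45] avail[A=21 B=24 C=45] open={R1}
Step 2: reserve R2 C 4 -> on_hand[A=21 B=30 C=45] avail[A=21 B=24 C=41] open={R1,R2}
Step 3: commit R1 -> on_hand[A=21 B=24 C=45] avail[A=21 B=24 C=41] open={R2}
Step 4: reserve R3 A 3 -> on_hand[A=21 B=24 C=45] avail[A=18 B=24 C=41] open={R2,R3}
Step 5: reserve R4 A 5 -> on_hand[A=21 B=24 C=45] avail[A=13 B=24 C=41] open={R2,R3,R4}
Step 6: commit R2 -> on_hand[A=21 B=24 C=41] avail[A=13 B=24 C=41] open={R3,R4}
Step 7: reserve R5 C 9 -> on_hand[A=21 B=24 C=41] avail[A=13 B=24 C=32] open={R3,R4,R5}
Step 8: reserve R6 C 8 -> on_hand[A=21 B=24 C=41] avail[A=13 B=24 C=24] open={R3,R4,R5,R6}
Step 9: reserve R7 B 3 -> on_hand[A=21 B=24 C=41] avail[A=13 B=21 C=24] open={R3,R4,R5,R6,R7}
Step 10: cancel R6 -> on_hand[A=21 B=24 C=41] avail[A=13 B=21 C=32] open={R3,R4,R5,R7}
Step 11: reserve R8 B 5 -> on_hand[A=21 B=24 C=41] avail[A=13 B=16 C=32] open={R3,R4,R5,R7,R8}
Step 12: commit R5 -> on_hand[A=21 B=24 C=32] avail[A=13 B=16 C=32] open={R3,R4,R7,R8}
Step 13: reserve R9 B 7 -> on_hand[A=21 B=24 C=32] avail[A=13 B=9 C=32] open={R3,R4,R7,R8,R9}
Step 14: reserve R10 B 1 -> on_hand[A=21 B=24 C=32] avail[A=13 B=8 C=32] open={R10,R3,R4,R7,R8,R9}
Step 15: reserve R11 C 1 -> on_hand[A=21 B=24 C=32] avail[A=13 B=8 C=31] open={R10,R11,R3,R4,R7,R8,R9}
Step 16: reserve R12 B 4 -> on_hand[A=21 B=24 C=32] avail[A=13 B=4 C=31] open={R10,R11,R12,R3,R4,R7,R8,R9}
Step 17: reserve R13 C 1 -> on_hand[A=21 B=24 C=32] avail[A=13 B=4 C=30] open={R10,R11,R12,R13,R3,R4,R7,R8,R9}
Step 18: commit R10 -> on_hand[A=21 B=23 C=32] avail[A=13 B=4 C=30] open={R11,R12,R13,R3,R4,R7,R8,R9}
Step 19: reserve R14 B 2 -> on_hand[A=21 B=23 C=32] avail[A=13 B=2 C=30] open={R11,R12,R13,R14,R3,R4,R7,R8,R9}
Step 20: commit R14 -> on_hand[A=21 B=21 C=32] avail[A=13 B=2 C=30] open={R11,R12,R13,R3,R4,R7,R8,R9}
Step 21: reserve R15 B 1 -> on_hand[A=21 B=21 C=32] avail[A=13 B=1 C=30] open={R11,R12,R13,R15,R3,R4,R7,R8,R9}
Step 22: cancel R11 -> on_hand[A=21 B=21 C=32] avail[A=13 B=1 C=31] open={R12,R13,R15,R3,R4,R7,R8,R9}
Step 23: reserve R16 B 1 -> on_hand[A=21 B=21 C=32] avail[A=13 B=0 C=31] open={R12,R13,R15,R16,R3,R4,R7,R8,R9}
Final available[C] = 31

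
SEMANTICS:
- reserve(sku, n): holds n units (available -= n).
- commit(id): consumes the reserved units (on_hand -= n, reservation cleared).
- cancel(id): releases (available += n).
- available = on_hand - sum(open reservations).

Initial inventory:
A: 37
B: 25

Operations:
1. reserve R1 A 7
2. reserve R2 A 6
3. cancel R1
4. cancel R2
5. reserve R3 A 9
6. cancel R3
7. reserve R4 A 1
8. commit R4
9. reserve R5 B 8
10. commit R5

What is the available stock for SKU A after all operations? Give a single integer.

Step 1: reserve R1 A 7 -> on_hand[A=37 B=25] avail[A=30 B=25] open={R1}
Step 2: reserve R2 A 6 -> on_hand[A=37 B=25] avail[A=24 B=25] open={R1,R2}
Step 3: cancel R1 -> on_hand[A=37 B=25] avail[A=31 B=25] open={R2}
Step 4: cancel R2 -> on_hand[A=37 B=25] avail[A=37 B=25] open={}
Step 5: reserve R3 A 9 -> on_hand[A=37 B=25] avail[A=28 B=25] open={R3}
Step 6: cancel R3 -> on_hand[A=37 B=25] avail[A=37 B=25] open={}
Step 7: reserve R4 A 1 -> on_hand[A=37 B=25] avail[A=36 B=25] open={R4}
Step 8: commit R4 -> on_hand[A=36 B=25] avail[A=36 B=25] open={}
Step 9: reserve R5 B 8 -> on_hand[A=36 B=25] avail[A=36 B=17] open={R5}
Step 10: commit R5 -> on_hand[A=36 B=17] avail[A=36 B=17] open={}
Final available[A] = 36

Answer: 36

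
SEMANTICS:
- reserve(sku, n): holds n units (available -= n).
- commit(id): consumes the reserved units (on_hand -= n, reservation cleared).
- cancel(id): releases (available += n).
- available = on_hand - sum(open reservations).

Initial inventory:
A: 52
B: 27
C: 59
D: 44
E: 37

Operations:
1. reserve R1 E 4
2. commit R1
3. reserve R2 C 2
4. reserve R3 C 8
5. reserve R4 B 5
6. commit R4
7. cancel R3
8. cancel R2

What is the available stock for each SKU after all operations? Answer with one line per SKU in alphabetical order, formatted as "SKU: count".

Step 1: reserve R1 E 4 -> on_hand[A=52 B=27 C=59 D=44 E=37] avail[A=52 B=27 C=59 D=44 E=33] open={R1}
Step 2: commit R1 -> on_hand[A=52 B=27 C=59 D=44 E=33] avail[A=52 B=27 C=59 D=44 E=33] open={}
Step 3: reserve R2 C 2 -> on_hand[A=52 B=27 C=59 D=44 E=33] avail[A=52 B=27 C=57 D=44 E=33] open={R2}
Step 4: reserve R3 C 8 -> on_hand[A=52 B=27 C=59 D=44 E=33] avail[A=52 B=27 C=49 D=44 E=33] open={R2,R3}
Step 5: reserve R4 B 5 -> on_hand[A=52 B=27 C=59 D=44 E=33] avail[A=52 B=22 C=49 D=44 E=33] open={R2,R3,R4}
Step 6: commit R4 -> on_hand[A=52 B=22 C=59 D=44 E=33] avail[A=52 B=22 C=49 D=44 E=33] open={R2,R3}
Step 7: cancel R3 -> on_hand[A=52 B=22 C=59 D=44 E=33] avail[A=52 B=22 C=57 D=44 E=33] open={R2}
Step 8: cancel R2 -> on_hand[A=52 B=22 C=59 D=44 E=33] avail[A=52 B=22 C=59 D=44 E=33] open={}

Answer: A: 52
B: 22
C: 59
D: 44
E: 33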